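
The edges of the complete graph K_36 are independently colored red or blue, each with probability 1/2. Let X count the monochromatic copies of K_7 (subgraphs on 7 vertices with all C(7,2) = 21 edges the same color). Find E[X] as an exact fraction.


Let X = Σ_S X_S over the C(36, 7) = 8347680 subsets S of size 7, where X_S = 1 if the K_7 on S is monochromatic.
For a fixed S, the K_7 on S has C(7, 2) = 21 edges. P[all 21 edges red] = (1/2)^21, and likewise for blue, so P[monochromatic] = 2·(1/2)^21 = 2^{1 − 21} = 1/1048576.
Summing: E[X] = C(36, 7) · 2^{1 − 21} = 8347680 · 1/1048576 = 260865/32768.
Numerically: E[X] ≈ 7.961.

E[X] = C(36,7)·2^(1−C(7,2)) = 260865/32768 ≈ 7.961.


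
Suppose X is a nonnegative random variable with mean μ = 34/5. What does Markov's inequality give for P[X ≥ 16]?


μ = E[X] = 34/5, a = 16.
Markov: P[X ≥ 16] ≤ μ/a = (34/5)/16 = 17/40.
Numerically: ≈ 0.425.
(Since a = 16 > μ = 6.800, the bound 17/40 is < 1 and informative.)

P[X ≥ 16] ≤ 17/40 ≈ 0.425.


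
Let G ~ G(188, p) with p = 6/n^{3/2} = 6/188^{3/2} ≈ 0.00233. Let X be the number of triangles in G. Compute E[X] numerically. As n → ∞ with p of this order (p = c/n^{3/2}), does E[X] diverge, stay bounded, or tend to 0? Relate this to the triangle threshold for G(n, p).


Number of potential triangles: C(188, 3) = 1089836.
Each occurs with probability p³ ≈ (0.00233)³ ≈ 1.26108e-08.
By linearity: E[X] = C(188, 3)·p³ ≈ 1089836 · 1.26108e-08 ≈ 0.014.
Since α = 3/2 > 1, p = c/n^{3/2} = o(1/n) is below the triangle threshold p ~ 1/n. Asymptotically E[X] ~ (c³/6)·n^{3(1−α)} = (6³/6)·n^{-1.5} → 0, so by Markov's inequality G has no triangles w.h.p.

E[X] ≈ 0.014; in regime p = Θ(1/n^{3/2}) E[X] tends to 0 (below the triangle threshold p ~ 1/n).


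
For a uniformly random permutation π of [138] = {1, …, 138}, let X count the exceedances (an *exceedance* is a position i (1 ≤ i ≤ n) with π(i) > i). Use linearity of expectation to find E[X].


Write X = Σ_{i=1}^{138} X_i, where X_i = 1_{π(i) > i}.
For each fixed i, π(i) is uniform over {1, …, 138} (marginal of a uniform permutation), so P[π(i) > i] = (n − i)/n. Summing: Σ_{i=1}^{138} (n − i)/n = (0 + 1 + … + 137)/138 = 138(138 − 1)/(2·138) = (138 − 1)/2.
Hence E[X] = Σ_{i=1}^{138} (138 − i)/138 = 137/2 ≈ 68.50000.

E[X] = 137/2 = 68.50000.


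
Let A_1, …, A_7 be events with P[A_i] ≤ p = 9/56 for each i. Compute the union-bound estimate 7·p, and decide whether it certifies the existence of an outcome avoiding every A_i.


Union bound: P[∪_{i=1}^{7} A_i] ≤ Σ_i P[A_i] ≤ 7·p = 7·(9/56) = 9/8.
Numerically: 9/8 ≈ 1.1250000.
Is 9/8 < 1? NO.
Since the bound 9/8 is ≥ 1, the union bound is uninformative here; it does NOT by itself certify existence.

7·p = 9/8 ≈ 1.1250000; existence NOT certified by the union bound.


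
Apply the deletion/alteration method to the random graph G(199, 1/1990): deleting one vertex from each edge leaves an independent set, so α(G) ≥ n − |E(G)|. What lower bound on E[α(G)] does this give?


E[|E(G)|] = C(199, 2)·p = 19701 · (1/1990) = 99/10.
E[α(G)] ≥ n − E[|E(G)|] = 199 − 99/10 = 1891/10.
Numerically: ≈ 189.100000.
(This is only a lower bound; the true E[α(G)] may be larger.)

E[α(G)] ≥ 1891/10 ≈ 189.100000.


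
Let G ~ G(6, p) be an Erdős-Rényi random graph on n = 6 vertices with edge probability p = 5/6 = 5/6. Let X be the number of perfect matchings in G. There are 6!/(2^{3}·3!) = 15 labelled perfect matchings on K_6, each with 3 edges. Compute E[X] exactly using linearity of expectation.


K_6 has 6!/(2^{3}·3!) = 15 labelled perfect matchings.
For each such perfect matching H, let X_H = 1 if all 3 edges of H are present in G. Then P[X_H = 1] = p^{3} = (5/6)^{3} = 125/216.
By linearity of expectation: E[X] = Σ_H E[X_H] = 15 · p^{3} = 15 · 125/216 = 625/72.
Numerically: E[X] ≈ 8.68056.

E[X] = 15 · (5/6)^{3} = 625/72 ≈ 8.68056.


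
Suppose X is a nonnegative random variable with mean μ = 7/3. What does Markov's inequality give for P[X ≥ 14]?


μ = E[X] = 7/3, a = 14.
Markov: P[X ≥ 14] ≤ μ/a = (7/3)/14 = 1/6.
Numerically: ≈ 0.166667.
(Since a = 14 > μ = 2.333333, the bound 1/6 is < 1 and informative.)

P[X ≥ 14] ≤ 1/6 ≈ 0.166667.


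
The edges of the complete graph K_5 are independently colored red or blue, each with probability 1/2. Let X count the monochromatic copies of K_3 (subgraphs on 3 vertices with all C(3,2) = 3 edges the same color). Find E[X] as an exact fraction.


Let X = Σ_S X_S over the C(5, 3) = 10 subsets S of size 3, where X_S = 1 if the K_3 on S is monochromatic.
For a fixed S, the K_3 on S has C(3, 2) = 3 edges. P[all 3 edges red] = (1/2)^3, and likewise for blue, so P[monochromatic] = 2·(1/2)^3 = 2^{1 − 3} = 1/4.
By linearity of expectation: E[X] = C(5, 3) · 2^{1 − 3} = 10 · 1/4 = 5/2.
Numerically: E[X] ≈ 2.500000.

E[X] = C(5,3)·2^(1−C(3,2)) = 5/2 ≈ 2.500000.


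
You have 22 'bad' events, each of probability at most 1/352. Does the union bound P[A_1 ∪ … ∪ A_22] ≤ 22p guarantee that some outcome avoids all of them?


Union bound: P[∪_{i=1}^{22} A_i] ≤ Σ_i P[A_i] ≤ 22·p = 22·(1/352) = 1/16.
Numerically: 1/16 ≈ 0.0625.
Is 1/16 < 1? YES.
Since P[∪ A_i] ≤ 1/16 < 1, the complement has P[∩ A_i^c] ≥ 1 − 1/16 = 15/16 > 0, so some outcome avoids every A_i.

22·p = 1/16 ≈ 0.0625; existence CERTIFIED by the union bound.


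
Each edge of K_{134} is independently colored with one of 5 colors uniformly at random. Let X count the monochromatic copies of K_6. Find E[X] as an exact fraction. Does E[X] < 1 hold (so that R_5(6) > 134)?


E[X] = C(134, 6) · 5^{1 − 15} = 7177979809 · 5^{−14} = 7177979809/6103515625.
As a reduced fraction: E[X] = 7177979809/6103515625 ≈ 1.176040.
Is E[X] < 1? NO.
Since E[X] ≥ 1, the first-moment bound is inconclusive at n = 134; it does NOT by itself certify R_5(6) > 134.

E[X] = 7177979809/6103515625 ≈ 1.176040; E[X] ≥ 1; first-moment method inconclusive here.


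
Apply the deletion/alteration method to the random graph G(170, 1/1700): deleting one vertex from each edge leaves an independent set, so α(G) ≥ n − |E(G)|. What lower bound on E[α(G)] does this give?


E[|E(G)|] = C(170, 2)·p = 14365 · (1/1700) = 169/20.
E[α(G)] ≥ n − E[|E(G)|] = 170 − 169/20 = 3231/20.
Numerically: ≈ 161.550.
(This is only a lower bound; the true E[α(G)] may be larger.)

E[α(G)] ≥ 3231/20 ≈ 161.550.


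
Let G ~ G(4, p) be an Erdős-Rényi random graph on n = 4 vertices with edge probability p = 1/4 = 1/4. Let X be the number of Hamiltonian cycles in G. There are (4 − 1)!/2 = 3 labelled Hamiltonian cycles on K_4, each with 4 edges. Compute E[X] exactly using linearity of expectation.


K_4 has (4 − 1)!/2 = 3 labelled Hamiltonian cycles.
For each such Hamiltonian cycle H, let X_H = 1 if all 4 edges of H are present in G. Then P[X_H = 1] = p^{4} = (1/4)^{4} = 1/256.
Summing the indicators: E[X] = Σ_H E[X_H] = 3 · p^{4} = 3 · 1/256 = 3/256.
Numerically: E[X] ≈ 0.011719.

E[X] = 3 · (1/4)^{4} = 3/256 ≈ 0.011719.


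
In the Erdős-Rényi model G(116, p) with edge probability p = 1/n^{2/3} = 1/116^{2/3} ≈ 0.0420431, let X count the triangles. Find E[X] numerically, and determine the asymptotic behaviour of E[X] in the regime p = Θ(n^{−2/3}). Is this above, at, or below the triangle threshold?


Number of potential triangles: C(116, 3) = 253460.
Each occurs with probability p³ ≈ (0.0420431)³ ≈ 7.43162901e-05.
By linearity: E[X] = C(116, 3)·p³ ≈ 253460 · 7.43162901e-05 ≈ 18.836207.
Since α = 2/3 < 1, p = c/n^{2/3} ≫ 1/n is above the triangle threshold p ~ 1/n. Asymptotically E[X] ~ (c³/6)·n^{3(1−α)} = (1³/6)·n^{1} → ∞; triangles are abundant w.h.p.

E[X] ≈ 18.836207; in regime p = Θ(1/n^{2/3}) E[X] diverges (above the triangle threshold p ~ 1/n).


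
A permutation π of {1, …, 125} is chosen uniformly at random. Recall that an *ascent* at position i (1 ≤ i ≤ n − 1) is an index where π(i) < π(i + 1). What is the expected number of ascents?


Write X = Σ X_I over i = 1, …, 124, with X_I the indicator of one ascent.
There are 124 indicators.
For each fixed i, the pair (π(i), π(i+1)) is a uniformly random ordered pair of distinct values from {1, …, 125}; by symmetry P[π(i) < π(i+1)] = 1/2.
By linearity: E[X] = 124 · (1/2) = (125 − 1) · (1/2) = 62 ≈ 62.00000.

E[X] = 62 = 62.00000.


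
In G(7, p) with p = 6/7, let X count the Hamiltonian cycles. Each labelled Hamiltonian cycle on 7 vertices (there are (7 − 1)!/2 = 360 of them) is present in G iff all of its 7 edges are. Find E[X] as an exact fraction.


K_7 has (7 − 1)!/2 = 360 labelled Hamiltonian cycles.
For each such Hamiltonian cycle H, let X_H = 1 if all 7 edges of H are present in G. Then P[X_H = 1] = p^{7} = (6/7)^{7} = 279936/823543.
By linearity: E[X] = Σ_H E[X_H] = 360 · p^{7} = 360 · 279936/823543 = 100776960/823543.
Numerically: E[X] ≈ 122.

E[X] = 360 · (6/7)^{7} = 100776960/823543 ≈ 122.


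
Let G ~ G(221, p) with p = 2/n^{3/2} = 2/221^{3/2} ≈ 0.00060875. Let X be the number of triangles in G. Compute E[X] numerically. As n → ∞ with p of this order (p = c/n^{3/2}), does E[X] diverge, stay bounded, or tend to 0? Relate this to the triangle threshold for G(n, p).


Number of potential triangles: C(221, 3) = 1774630.
Each occurs with probability p³ ≈ (0.00060875)³ ≈ 2.2559255e-10.
By linearity: E[X] = C(221, 3)·p³ ≈ 1774630 · 2.2559255e-10 ≈ 0.00040.
Since α = 3/2 > 1, p = c/n^{3/2} = o(1/n) is below the triangle threshold p ~ 1/n. Asymptotically E[X] ~ (c³/6)·n^{3(1−α)} = (2³/6)·n^{-1.5} → 0, so by Markov's inequality G has no triangles w.h.p.

E[X] ≈ 0.00040; in regime p = Θ(1/n^{3/2}) E[X] tends to 0 (below the triangle threshold p ~ 1/n).


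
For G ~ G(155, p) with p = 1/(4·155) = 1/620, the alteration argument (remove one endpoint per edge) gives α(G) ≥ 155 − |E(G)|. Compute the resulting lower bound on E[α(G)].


E[|E(G)|] = C(155, 2)·p = 11935 · (1/620) = 77/4.
E[α(G)] ≥ n − E[|E(G)|] = 155 − 77/4 = 543/4.
Numerically: ≈ 135.750000.
(This is only a lower bound; the true E[α(G)] may be larger.)

E[α(G)] ≥ 543/4 ≈ 135.750000.


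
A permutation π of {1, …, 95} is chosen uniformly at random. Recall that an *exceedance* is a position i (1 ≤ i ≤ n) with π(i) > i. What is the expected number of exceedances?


Write X = Σ_{i=1}^{95} X_i, where X_i = 1_{π(i) > i}.
For each fixed i, π(i) is uniform over {1, …, 95} (marginal of a uniform permutation), so P[π(i) > i] = (n − i)/n. Summing: Σ_{i=1}^{95} (n − i)/n = (0 + 1 + … + 94)/95 = 95(95 − 1)/(2·95) = (95 − 1)/2.
Hence E[X] = Σ_{i=1}^{95} (95 − i)/95 = 47 ≈ 47.000000.

E[X] = 47 = 47.000000.


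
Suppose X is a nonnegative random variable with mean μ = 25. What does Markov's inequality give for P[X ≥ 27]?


μ = E[X] = 25, a = 27.
Markov: P[X ≥ 27] ≤ μ/a = (25)/27 = 25/27.
Numerically: ≈ 0.925926.
(Since a = 27 > μ = 25.000000, the bound 25/27 is < 1 and informative.)

P[X ≥ 27] ≤ 25/27 ≈ 0.925926.


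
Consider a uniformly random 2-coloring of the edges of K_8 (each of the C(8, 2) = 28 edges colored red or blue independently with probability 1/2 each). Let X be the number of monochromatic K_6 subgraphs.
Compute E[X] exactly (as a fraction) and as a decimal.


Let X = Σ_S X_S over the C(8, 6) = 28 subsets S of size 6, where X_S = 1 if the K_6 on S is monochromatic.
For a fixed S, the K_6 on S has C(6, 2) = 15 edges. P[all 15 edges red] = (1/2)^15, and likewise for blue, so P[monochromatic] = 2·(1/2)^15 = 2^{1 − 15} = 1/16384.
Summing: E[X] = C(8, 6) · 2^{1 − 15} = 28 · 1/16384 = 7/4096.
Numerically: E[X] ≈ 0.00171.

E[X] = C(8,6)·2^(1−C(6,2)) = 7/4096 ≈ 0.00171.


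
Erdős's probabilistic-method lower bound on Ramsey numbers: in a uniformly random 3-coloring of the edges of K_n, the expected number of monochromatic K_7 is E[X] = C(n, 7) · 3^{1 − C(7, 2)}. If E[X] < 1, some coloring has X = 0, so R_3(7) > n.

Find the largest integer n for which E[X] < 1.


We need C(n, 7) · 3^{1 − 21} < 1, i.e. C(n, 7) < 3^{21 − 1} = 3486784401.
Check values of n near the boundary:
  n = 77: C(77, 7) = 2404808340; 2404808340 < 3486784401? YES
  n = 78: C(78, 7) = 2641902120; 2641902120 < 3486784401? YES
  n = 79: C(79, 7) = 2898753715; 2898753715 < 3486784401? YES
  n = 80: C(80, 7) = 3176716400; 3176716400 < 3486784401? YES
  n = 81: C(81, 7) = 3477216600; 3477216600 < 3486784401? YES
  n = 82: C(82, 7) = 3801756816; 3801756816 < 3486784401? NO
  n = 83: C(83, 7) = 4151918628; 4151918628 < 3486784401? NO
The largest n with C(n, 7) < 3486784401 is n = 81 (where E[X] = 42928600/43046721 ≈ 0.9972560). Hence R_3(7) > 81, i.e. R_3(7) ≥ 82.

Largest n = 81; hence R_3(7) > 81.


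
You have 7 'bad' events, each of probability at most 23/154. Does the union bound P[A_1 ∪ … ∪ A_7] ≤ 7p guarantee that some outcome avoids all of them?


Union bound: P[∪_{i=1}^{7} A_i] ≤ Σ_i P[A_i] ≤ 7·p = 7·(23/154) = 23/22.
Numerically: 23/22 ≈ 1.0454545.
Is 23/22 < 1? NO.
Since the bound 23/22 is ≥ 1, the union bound is uninformative here; it does NOT by itself certify existence.

7·p = 23/22 ≈ 1.0454545; existence NOT certified by the union bound.


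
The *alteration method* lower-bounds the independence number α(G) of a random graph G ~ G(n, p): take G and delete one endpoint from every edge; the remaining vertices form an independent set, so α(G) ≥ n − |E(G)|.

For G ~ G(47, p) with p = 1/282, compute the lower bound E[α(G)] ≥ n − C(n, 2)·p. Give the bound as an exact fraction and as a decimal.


E[|E(G)|] = C(47, 2)·p = 1081 · (1/282) = 23/6.
E[α(G)] ≥ n − E[|E(G)|] = 47 − 23/6 = 259/6.
Numerically: ≈ 43.166667.
(This is only a lower bound; the true E[α(G)] may be larger.)

E[α(G)] ≥ 259/6 ≈ 43.166667.


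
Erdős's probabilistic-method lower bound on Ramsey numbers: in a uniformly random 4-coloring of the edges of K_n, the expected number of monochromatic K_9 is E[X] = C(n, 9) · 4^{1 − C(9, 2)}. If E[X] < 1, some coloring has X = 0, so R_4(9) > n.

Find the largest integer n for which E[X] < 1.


We need C(n, 9) · 4^{1 − 36} < 1, i.e. C(n, 9) < 4^{36 − 1} = 1180591620717411303424.
Check values of n near the boundary:
  n = 909: C(909, 9) = 1122169012923711463931; 1122169012923711463931 < 1180591620717411303424? YES
  n = 910: C(910, 9) = 1133378248346922788210; 1133378248346922788210 < 1180591620717411303424? YES
  n = 911: C(911, 9) = 1144686900492291197405; 1144686900492291197405 < 1180591620717411303424? YES
  n = 912: C(912, 9) = 1156095740032081475120; 1156095740032081475120 < 1180591620717411303424? YES
  n = 913: C(913, 9) = 1167605542753639808390; 1167605542753639808390 < 1180591620717411303424? YES
  n = 914: C(914, 9) = 1179217089587653905932; 1179217089587653905932 < 1180591620717411303424? YES
  n = 915: C(915, 9) = 1190931166636537885130; 1190931166636537885130 < 1180591620717411303424? NO
The largest n with C(n, 9) < 1180591620717411303424 is n = 914 (where E[X] = 294804272396913476483/295147905179352825856 ≈ 0.998836). Hence R_4(9) > 914, i.e. R_4(9) ≥ 915.

Largest n = 914; hence R_4(9) > 914.


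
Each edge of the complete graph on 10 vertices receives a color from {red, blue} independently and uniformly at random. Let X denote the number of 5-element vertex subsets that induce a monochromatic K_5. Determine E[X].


Let X = Σ_S X_S over the C(10, 5) = 252 subsets S of size 5, where X_S = 1 if the K_5 on S is monochromatic.
For a fixed S, the K_5 on S has C(5, 2) = 10 edges. P[all 10 edges red] = (1/2)^10, and likewise for blue, so P[monochromatic] = 2·(1/2)^10 = 2^{1 − 10} = 1/512.
Summing: E[X] = C(10, 5) · 2^{1 − 10} = 252 · 1/512 = 63/128.
Numerically: E[X] ≈ 0.4922.

E[X] = C(10,5)·2^(1−C(5,2)) = 63/128 ≈ 0.4922.


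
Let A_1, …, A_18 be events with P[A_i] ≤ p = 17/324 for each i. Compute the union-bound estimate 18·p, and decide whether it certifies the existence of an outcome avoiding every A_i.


Union bound: P[∪_{i=1}^{18} A_i] ≤ Σ_i P[A_i] ≤ 18·p = 18·(17/324) = 17/18.
Numerically: 17/18 ≈ 0.94444.
Is 17/18 < 1? YES.
Since P[∪ A_i] ≤ 17/18 < 1, the complement has P[∩ A_i^c] ≥ 1 − 17/18 = 1/18 > 0, so some outcome avoids every A_i.

18·p = 17/18 ≈ 0.94444; existence CERTIFIED by the union bound.


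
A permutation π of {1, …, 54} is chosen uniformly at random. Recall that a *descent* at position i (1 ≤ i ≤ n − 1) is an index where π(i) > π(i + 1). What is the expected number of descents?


Write X = Σ X_I over i = 1, …, 53, with X_I the indicator of one descent.
There are 53 indicators.
For each fixed i, the pair (π(i), π(i+1)) is a uniformly random ordered pair of distinct values from {1, …, 54}; by symmetry P[π(i) > π(i+1)] = 1/2.
By linearity: E[X] = 53 · (1/2) = (54 − 1) · (1/2) = 53/2 ≈ 26.5000.

E[X] = 53/2 = 26.5000.


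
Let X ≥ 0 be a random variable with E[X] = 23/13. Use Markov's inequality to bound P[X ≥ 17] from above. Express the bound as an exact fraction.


μ = E[X] = 23/13, a = 17.
Markov: P[X ≥ 17] ≤ μ/a = (23/13)/17 = 23/221.
Numerically: ≈ 0.104072.
(Since a = 17 > μ = 1.769231, the bound 23/221 is < 1 and informative.)

P[X ≥ 17] ≤ 23/221 ≈ 0.104072.


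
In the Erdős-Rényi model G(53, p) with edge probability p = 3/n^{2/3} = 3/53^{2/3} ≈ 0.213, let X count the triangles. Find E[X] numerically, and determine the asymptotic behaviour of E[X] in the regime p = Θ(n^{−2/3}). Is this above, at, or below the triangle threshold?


Number of potential triangles: C(53, 3) = 23426.
Each occurs with probability p³ ≈ (0.213)³ ≈ 9.61196e-03.
By linearity: E[X] = C(53, 3)·p³ ≈ 23426 · 9.61196e-03 ≈ 225.170.
Since α = 2/3 < 1, p = c/n^{2/3} ≫ 1/n is above the triangle threshold p ~ 1/n. Asymptotically E[X] ~ (c³/6)·n^{3(1−α)} = (3³/6)·n^{1} → ∞; triangles are abundant w.h.p.

E[X] ≈ 225.170; in regime p = Θ(1/n^{2/3}) E[X] diverges (above the triangle threshold p ~ 1/n).


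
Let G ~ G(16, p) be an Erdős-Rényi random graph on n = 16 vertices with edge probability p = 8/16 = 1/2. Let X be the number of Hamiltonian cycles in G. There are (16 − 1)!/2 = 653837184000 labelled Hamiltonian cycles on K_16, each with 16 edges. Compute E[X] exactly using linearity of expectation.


K_16 has (16 − 1)!/2 = 653837184000 labelled Hamiltonian cycles.
For each such Hamiltonian cycle H, let X_H = 1 if all 16 edges of H are present in G. Then P[X_H = 1] = p^{16} = (1/2)^{16} = 1/65536.
Summing the indicators: E[X] = Σ_H E[X_H] = 653837184000 · p^{16} = 653837184000 · 1/65536 = 638512875/64.
Numerically: E[X] ≈ 9.9768e+06.

E[X] = 653837184000 · (1/2)^{16} = 638512875/64 ≈ 9.9768e+06.


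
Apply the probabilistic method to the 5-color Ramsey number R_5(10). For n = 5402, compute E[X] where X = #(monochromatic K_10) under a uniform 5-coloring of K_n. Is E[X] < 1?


E[X] = C(5402, 10) · 5^{1 − 45} = 5783128765113072203495407534935 · 5^{−44} = 5783128765113072203495407534935/5684341886080801486968994140625.
As a reduced fraction: E[X] = 1156625753022614440699081506987/1136868377216160297393798828125 ≈ 1.017.
Is E[X] < 1? NO.
Since E[X] ≥ 1, the first-moment bound is inconclusive at n = 5402; it does NOT by itself certify R_5(10) > 5402.

E[X] = 1156625753022614440699081506987/1136868377216160297393798828125 ≈ 1.017; E[X] ≥ 1; first-moment method inconclusive here.


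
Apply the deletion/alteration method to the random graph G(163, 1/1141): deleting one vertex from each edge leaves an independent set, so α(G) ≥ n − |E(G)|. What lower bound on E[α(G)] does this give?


E[|E(G)|] = C(163, 2)·p = 13203 · (1/1141) = 81/7.
E[α(G)] ≥ n − E[|E(G)|] = 163 − 81/7 = 1060/7.
Numerically: ≈ 151.4286.
(This is only a lower bound; the true E[α(G)] may be larger.)

E[α(G)] ≥ 1060/7 ≈ 151.4286.


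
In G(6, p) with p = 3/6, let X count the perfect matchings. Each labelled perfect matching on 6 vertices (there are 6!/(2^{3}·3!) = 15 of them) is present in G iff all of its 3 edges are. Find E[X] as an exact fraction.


K_6 has 6!/(2^{3}·3!) = 15 labelled perfect matchings.
For each such perfect matching H, let X_H = 1 if all 3 edges of H are present in G. Then P[X_H = 1] = p^{3} = (1/2)^{3} = 1/8.
By linearity: E[X] = Σ_H E[X_H] = 15 · p^{3} = 15 · 1/8 = 15/8.
Numerically: E[X] ≈ 1.875.

E[X] = 15 · (1/2)^{3} = 15/8 ≈ 1.875.


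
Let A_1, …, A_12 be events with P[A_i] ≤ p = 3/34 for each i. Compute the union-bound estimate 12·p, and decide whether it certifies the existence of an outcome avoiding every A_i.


Union bound: P[∪_{i=1}^{12} A_i] ≤ Σ_i P[A_i] ≤ 12·p = 12·(3/34) = 18/17.
Numerically: 18/17 ≈ 1.05882.
Is 18/17 < 1? NO.
Since the bound 18/17 is ≥ 1, the union bound is uninformative here; it does NOT by itself certify existence.

12·p = 18/17 ≈ 1.05882; existence NOT certified by the union bound.


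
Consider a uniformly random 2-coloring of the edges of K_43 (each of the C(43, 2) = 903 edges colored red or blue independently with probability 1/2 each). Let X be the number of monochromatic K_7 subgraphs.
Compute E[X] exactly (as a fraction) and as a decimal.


Let X = Σ_S X_S over the C(43, 7) = 32224114 subsets S of size 7, where X_S = 1 if the K_7 on S is monochromatic.
For a fixed S, the K_7 on S has C(7, 2) = 21 edges. P[all 21 edges red] = (1/2)^21, and likewise for blue, so P[monochromatic] = 2·(1/2)^21 = 2^{1 − 21} = 1/1048576.
By linearity: E[X] = C(43, 7) · 2^{1 − 21} = 32224114 · 1/1048576 = 16112057/524288.
Numerically: E[X] ≈ 30.73131.

E[X] = C(43,7)·2^(1−C(7,2)) = 16112057/524288 ≈ 30.73131.


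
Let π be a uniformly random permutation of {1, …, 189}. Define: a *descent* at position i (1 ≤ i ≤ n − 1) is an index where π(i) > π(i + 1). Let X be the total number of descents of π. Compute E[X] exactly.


Write X = Σ X_I over i = 1, …, 188, with X_I the indicator of one descent.
There are 188 indicators.
For each fixed i, the pair (π(i), π(i+1)) is a uniformly random ordered pair of distinct values from {1, …, 189}; by symmetry P[π(i) > π(i+1)] = 1/2.
By linearity: E[X] = 188 · (1/2) = (189 − 1) · (1/2) = 94 ≈ 94.000.

E[X] = 94 = 94.000.


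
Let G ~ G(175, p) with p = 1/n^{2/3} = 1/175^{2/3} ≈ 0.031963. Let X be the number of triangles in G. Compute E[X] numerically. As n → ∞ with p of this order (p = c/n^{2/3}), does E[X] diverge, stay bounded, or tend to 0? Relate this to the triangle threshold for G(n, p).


Number of potential triangles: C(175, 3) = 877975.
Each occurs with probability p³ ≈ (0.031963)³ ≈ 3.2653061e-05.
By linearity: E[X] = C(175, 3)·p³ ≈ 877975 · 3.2653061e-05 ≈ 28.66857.
Since α = 2/3 < 1, p = c/n^{2/3} ≫ 1/n is above the triangle threshold p ~ 1/n. Asymptotically E[X] ~ (c³/6)·n^{3(1−α)} = (1³/6)·n^{1} → ∞; triangles are abundant w.h.p.

E[X] ≈ 28.66857; in regime p = Θ(1/n^{2/3}) E[X] diverges (above the triangle threshold p ~ 1/n).


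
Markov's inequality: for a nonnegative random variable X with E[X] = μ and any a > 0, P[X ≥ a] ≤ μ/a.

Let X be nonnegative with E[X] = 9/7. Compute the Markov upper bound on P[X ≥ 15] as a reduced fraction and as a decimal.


μ = E[X] = 9/7, a = 15.
Markov: P[X ≥ 15] ≤ μ/a = (9/7)/15 = 3/35.
Numerically: ≈ 0.085714.
(Since a = 15 > μ = 1.285714, the bound 3/35 is < 1 and informative.)

P[X ≥ 15] ≤ 3/35 ≈ 0.085714.


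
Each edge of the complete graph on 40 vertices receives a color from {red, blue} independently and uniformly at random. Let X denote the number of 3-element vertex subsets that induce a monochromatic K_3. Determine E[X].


Let X = Σ_S X_S over the C(40, 3) = 9880 subsets S of size 3, where X_S = 1 if the K_3 on S is monochromatic.
For a fixed S, the K_3 on S has C(3, 2) = 3 edges. P[all 3 edges red] = (1/2)^3, and likewise for blue, so P[monochromatic] = 2·(1/2)^3 = 2^{1 − 3} = 1/4.
By linearity: E[X] = C(40, 3) · 2^{1 − 3} = 9880 · 1/4 = 2470.
Numerically: E[X] ≈ 2470.0000.

E[X] = C(40,3)·2^(1−C(3,2)) = 2470 ≈ 2470.0000.


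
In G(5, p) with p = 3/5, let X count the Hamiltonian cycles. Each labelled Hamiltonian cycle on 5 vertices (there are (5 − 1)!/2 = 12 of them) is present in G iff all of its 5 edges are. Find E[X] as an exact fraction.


K_5 has (5 − 1)!/2 = 12 labelled Hamiltonian cycles.
For each such Hamiltonian cycle H, let X_H = 1 if all 5 edges of H are present in G. Then P[X_H = 1] = p^{5} = (3/5)^{5} = 243/3125.
By linearity: E[X] = Σ_H E[X_H] = 12 · p^{5} = 12 · 243/3125 = 2916/3125.
Numerically: E[X] ≈ 0.93312.

E[X] = 12 · (3/5)^{5} = 2916/3125 ≈ 0.93312.


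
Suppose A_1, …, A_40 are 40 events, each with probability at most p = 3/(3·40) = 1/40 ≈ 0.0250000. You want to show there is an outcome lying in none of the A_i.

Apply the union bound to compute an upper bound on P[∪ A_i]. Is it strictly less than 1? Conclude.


Union bound: P[∪_{i=1}^{40} A_i] ≤ Σ_i P[A_i] ≤ 40·p = 40·(1/40) = 1.
Numerically: 1 ≈ 1.0000000.
Is 1 < 1? NO.
Since the bound 1 is ≥ 1, the union bound is uninformative here; it does NOT by itself certify existence.

40·p = 1 ≈ 1.0000000; existence NOT certified by the union bound.


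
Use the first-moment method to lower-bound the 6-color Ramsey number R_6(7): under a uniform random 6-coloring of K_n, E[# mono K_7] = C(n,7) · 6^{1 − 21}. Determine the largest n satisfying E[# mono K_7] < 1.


We need C(n, 7) · 6^{1 − 21} < 1, i.e. C(n, 7) < 6^{21 − 1} = 3656158440062976.
Check values of n near the boundary:
  n = 567: C(567, 7) = 3601671315933933; 3601671315933933 < 3656158440062976? YES
  n = 568: C(568, 7) = 3646611956239704; 3646611956239704 < 3656158440062976? YES
  n = 569: C(569, 7) = 3692032389858348; 3692032389858348 < 3656158440062976? NO
  n = 570: C(570, 7) = 3737936877831720; 3737936877831720 < 3656158440062976? NO
  n = 571: C(571, 7) = 3784329711421830; 3784329711421830 < 3656158440062976? NO
The largest n with C(n, 7) < 3656158440062976 is n = 568 (where E[X] = 16882462760369/16926659444736 ≈ 0.9974). Hence R_6(7) > 568, i.e. R_6(7) ≥ 569.

Largest n = 568; hence R_6(7) > 568.


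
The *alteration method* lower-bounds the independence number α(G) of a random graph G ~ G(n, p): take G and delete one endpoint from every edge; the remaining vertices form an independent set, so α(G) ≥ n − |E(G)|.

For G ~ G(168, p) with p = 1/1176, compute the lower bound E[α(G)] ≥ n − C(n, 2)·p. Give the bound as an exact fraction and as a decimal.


E[|E(G)|] = C(168, 2)·p = 14028 · (1/1176) = 167/14.
E[α(G)] ≥ n − E[|E(G)|] = 168 − 167/14 = 2185/14.
Numerically: ≈ 156.07143.
(This is only a lower bound; the true E[α(G)] may be larger.)

E[α(G)] ≥ 2185/14 ≈ 156.07143.


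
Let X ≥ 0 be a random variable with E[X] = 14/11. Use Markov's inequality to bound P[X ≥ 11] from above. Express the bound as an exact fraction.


μ = E[X] = 14/11, a = 11.
Markov: P[X ≥ 11] ≤ μ/a = (14/11)/11 = 14/121.
Numerically: ≈ 0.115702.
(Since a = 11 > μ = 1.272727, the bound 14/121 is < 1 and informative.)

P[X ≥ 11] ≤ 14/121 ≈ 0.115702.


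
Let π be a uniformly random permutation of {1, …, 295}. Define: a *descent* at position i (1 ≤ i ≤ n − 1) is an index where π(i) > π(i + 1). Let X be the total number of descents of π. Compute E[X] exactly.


Write X = Σ X_I over i = 1, …, 294, with X_I the indicator of one descent.
There are 294 indicators.
For each fixed i, the pair (π(i), π(i+1)) is a uniformly random ordered pair of distinct values from {1, …, 295}; by symmetry P[π(i) > π(i+1)] = 1/2.
By linearity: E[X] = 294 · (1/2) = (295 − 1) · (1/2) = 147 ≈ 147.0000.

E[X] = 147 = 147.0000.


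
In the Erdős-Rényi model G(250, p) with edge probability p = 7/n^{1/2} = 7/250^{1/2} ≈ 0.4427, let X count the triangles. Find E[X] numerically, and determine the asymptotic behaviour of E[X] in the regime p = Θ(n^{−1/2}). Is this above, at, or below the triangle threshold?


Number of potential triangles: C(250, 3) = 2573000.
Each occurs with probability p³ ≈ (0.4427)³ ≈ 8.677290e-02.
By linearity: E[X] = C(250, 3)·p³ ≈ 2573000 · 8.677290e-02 ≈ 223266.6691.
Since α = 1/2 < 1, p = c/n^{1/2} ≫ 1/n is above the triangle threshold p ~ 1/n. Asymptotically E[X] ~ (c³/6)·n^{3(1−α)} = (7³/6)·n^{1.5} → ∞; triangles are abundant w.h.p.

E[X] ≈ 223266.6691; in regime p = Θ(1/n^{1/2}) E[X] diverges (above the triangle threshold p ~ 1/n).


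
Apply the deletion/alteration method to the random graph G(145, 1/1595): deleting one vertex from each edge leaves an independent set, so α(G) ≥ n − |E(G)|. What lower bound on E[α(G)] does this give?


E[|E(G)|] = C(145, 2)·p = 10440 · (1/1595) = 72/11.
E[α(G)] ≥ n − E[|E(G)|] = 145 − 72/11 = 1523/11.
Numerically: ≈ 138.454545.
(This is only a lower bound; the true E[α(G)] may be larger.)

E[α(G)] ≥ 1523/11 ≈ 138.454545.


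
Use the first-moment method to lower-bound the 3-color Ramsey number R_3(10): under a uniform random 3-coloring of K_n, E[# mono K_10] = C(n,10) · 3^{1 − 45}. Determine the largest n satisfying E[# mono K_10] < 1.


We need C(n, 10) · 3^{1 − 45} < 1, i.e. C(n, 10) < 3^{45 − 1} = 984770902183611232881.
Check values of n near the boundary:
  n = 572: C(572, 10) = 954640815642161682606; 954640815642161682606 < 984770902183611232881? YES
  n = 573: C(573, 10) = 971597135635805762226; 971597135635805762226 < 984770902183611232881? YES
  n = 574: C(574, 10) = 988824035203816502691; 988824035203816502691 < 984770902183611232881? NO
  n = 575: C(575, 10) = 1006325345561406175305; 1006325345561406175305 < 984770902183611232881? NO
The largest n with C(n, 10) < 984770902183611232881 is n = 573 (where E[X] = 35985079097622435638/36472996377170786403 ≈ 0.987). Hence R_3(10) > 573, i.e. R_3(10) ≥ 574.

Largest n = 573; hence R_3(10) > 573.


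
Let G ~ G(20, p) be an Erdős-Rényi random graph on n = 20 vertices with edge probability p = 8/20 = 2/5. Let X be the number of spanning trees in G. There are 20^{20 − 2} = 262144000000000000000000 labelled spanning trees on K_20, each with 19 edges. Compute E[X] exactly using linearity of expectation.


K_20 has 20^{20 − 2} = 262144000000000000000000 labelled spanning trees.
For each such spanning tree H, let X_H = 1 if all 19 edges of H are present in G. Then P[X_H = 1] = p^{19} = (2/5)^{19} = 524288/19073486328125.
Summing the indicators: E[X] = Σ_H E[X_H] = 262144000000000000000000 · p^{19} = 262144000000000000000000 · 524288/19073486328125 = 36028797018963968/5.
Numerically: E[X] ≈ 7.2058e+15.

E[X] = 262144000000000000000000 · (2/5)^{19} = 36028797018963968/5 ≈ 7.2058e+15.


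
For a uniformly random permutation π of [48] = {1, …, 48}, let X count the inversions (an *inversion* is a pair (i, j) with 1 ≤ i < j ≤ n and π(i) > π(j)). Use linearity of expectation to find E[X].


Write X = Σ X_I over the C(48, 2) = 1128 pairs i < j, with X_I the indicator of one inversion.
There are 1128 indicators.
For each fixed pair i < j, the values π(i) and π(j) are two distinct elements of {1, …, 48} in uniformly random order; by symmetry P[π(i) > π(j)] = 1/2.
By linearity: E[X] = 1128 · (1/2) = C(48, 2) · (1/2) = 1128/2 = 564 ≈ 564.0000.

E[X] = 564 = 564.0000.


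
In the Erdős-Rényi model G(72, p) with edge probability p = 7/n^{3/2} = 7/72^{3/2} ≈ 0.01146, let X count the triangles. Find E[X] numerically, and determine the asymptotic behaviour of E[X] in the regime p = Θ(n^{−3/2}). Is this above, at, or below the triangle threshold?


Number of potential triangles: C(72, 3) = 59640.
Each occurs with probability p³ ≈ (0.01146)³ ≈ 1.504173e-06.
By linearity: E[X] = C(72, 3)·p³ ≈ 59640 · 1.504173e-06 ≈ 0.0897.
Since α = 3/2 > 1, p = c/n^{3/2} = o(1/n) is below the triangle threshold p ~ 1/n. Asymptotically E[X] ~ (c³/6)·n^{3(1−α)} = (7³/6)·n^{-1.5} → 0, so by Markov's inequality G has no triangles w.h.p.

E[X] ≈ 0.0897; in regime p = Θ(1/n^{3/2}) E[X] tends to 0 (below the triangle threshold p ~ 1/n).


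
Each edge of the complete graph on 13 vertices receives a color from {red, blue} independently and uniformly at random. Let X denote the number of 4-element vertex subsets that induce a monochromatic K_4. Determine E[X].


Let X = Σ_S X_S over the C(13, 4) = 715 subsets S of size 4, where X_S = 1 if the K_4 on S is monochromatic.
For a fixed S, the K_4 on S has C(4, 2) = 6 edges. P[all 6 edges red] = (1/2)^6, and likewise for blue, so P[monochromatic] = 2·(1/2)^6 = 2^{1 − 6} = 1/32.
Summing: E[X] = C(13, 4) · 2^{1 − 6} = 715 · 1/32 = 715/32.
Numerically: E[X] ≈ 22.34375.

E[X] = C(13,4)·2^(1−C(4,2)) = 715/32 ≈ 22.34375.


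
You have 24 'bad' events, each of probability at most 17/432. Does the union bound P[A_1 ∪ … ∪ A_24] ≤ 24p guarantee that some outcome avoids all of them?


Union bound: P[∪_{i=1}^{24} A_i] ≤ Σ_i P[A_i] ≤ 24·p = 24·(17/432) = 17/18.
Numerically: 17/18 ≈ 0.9444.
Is 17/18 < 1? YES.
Since P[∪ A_i] ≤ 17/18 < 1, the complement has P[∩ A_i^c] ≥ 1 − 17/18 = 1/18 > 0, so some outcome avoids every A_i.

24·p = 17/18 ≈ 0.9444; existence CERTIFIED by the union bound.


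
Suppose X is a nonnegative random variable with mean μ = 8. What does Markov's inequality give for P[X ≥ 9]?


μ = E[X] = 8, a = 9.
Markov: P[X ≥ 9] ≤ μ/a = (8)/9 = 8/9.
Numerically: ≈ 0.8889.
(Since a = 9 > μ = 8.0000, the bound 8/9 is < 1 and informative.)

P[X ≥ 9] ≤ 8/9 ≈ 0.8889.


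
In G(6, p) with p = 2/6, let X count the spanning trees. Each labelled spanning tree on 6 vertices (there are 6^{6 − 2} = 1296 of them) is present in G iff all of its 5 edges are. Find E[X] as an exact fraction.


K_6 has 6^{6 − 2} = 1296 labelled spanning trees.
For each such spanning tree H, let X_H = 1 if all 5 edges of H are present in G. Then P[X_H = 1] = p^{5} = (1/3)^{5} = 1/243.
Summing the indicators: E[X] = Σ_H E[X_H] = 1296 · p^{5} = 1296 · 1/243 = 16/3.
Numerically: E[X] ≈ 5.33333.

E[X] = 1296 · (1/3)^{5} = 16/3 ≈ 5.33333.


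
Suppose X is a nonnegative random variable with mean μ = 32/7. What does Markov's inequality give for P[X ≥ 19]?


μ = E[X] = 32/7, a = 19.
Markov: P[X ≥ 19] ≤ μ/a = (32/7)/19 = 32/133.
Numerically: ≈ 0.240602.
(Since a = 19 > μ = 4.571429, the bound 32/133 is < 1 and informative.)

P[X ≥ 19] ≤ 32/133 ≈ 0.240602.


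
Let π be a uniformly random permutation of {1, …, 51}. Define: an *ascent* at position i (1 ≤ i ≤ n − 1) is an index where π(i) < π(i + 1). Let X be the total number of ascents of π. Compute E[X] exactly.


Write X = Σ X_I over i = 1, …, 50, with X_I the indicator of one ascent.
There are 50 indicators.
For each fixed i, the pair (π(i), π(i+1)) is a uniformly random ordered pair of distinct values from {1, …, 51}; by symmetry P[π(i) < π(i+1)] = 1/2.
By linearity: E[X] = 50 · (1/2) = (51 − 1) · (1/2) = 25 ≈ 25.000000.

E[X] = 25 = 25.000000.


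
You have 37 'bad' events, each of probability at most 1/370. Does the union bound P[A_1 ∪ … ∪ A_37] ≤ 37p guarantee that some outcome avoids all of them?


Union bound: P[∪_{i=1}^{37} A_i] ≤ Σ_i P[A_i] ≤ 37·p = 37·(1/370) = 1/10.
Numerically: 1/10 ≈ 0.100000.
Is 1/10 < 1? YES.
Since P[∪ A_i] ≤ 1/10 < 1, the complement has P[∩ A_i^c] ≥ 1 − 1/10 = 9/10 > 0, so some outcome avoids every A_i.

37·p = 1/10 ≈ 0.100000; existence CERTIFIED by the union bound.


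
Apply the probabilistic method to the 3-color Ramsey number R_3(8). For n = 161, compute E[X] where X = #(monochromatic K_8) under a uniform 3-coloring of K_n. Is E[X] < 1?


E[X] = C(161, 8) · 3^{1 − 28} = 9383313279340 · 3^{−27} = 9383313279340/7625597484987.
As a reduced fraction: E[X] = 9383313279340/7625597484987 ≈ 1.2305.
Is E[X] < 1? NO.
Since E[X] ≥ 1, the first-moment bound is inconclusive at n = 161; it does NOT by itself certify R_3(8) > 161.

E[X] = 9383313279340/7625597484987 ≈ 1.2305; E[X] ≥ 1; first-moment method inconclusive here.


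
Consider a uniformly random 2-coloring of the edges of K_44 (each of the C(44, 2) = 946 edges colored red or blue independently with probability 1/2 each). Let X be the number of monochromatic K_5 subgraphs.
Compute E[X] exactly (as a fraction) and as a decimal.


Let X = Σ_S X_S over the C(44, 5) = 1086008 subsets S of size 5, where X_S = 1 if the K_5 on S is monochromatic.
For a fixed S, the K_5 on S has C(5, 2) = 10 edges. P[all 10 edges red] = (1/2)^10, and likewise for blue, so P[monochromatic] = 2·(1/2)^10 = 2^{1 − 10} = 1/512.
By linearity: E[X] = C(44, 5) · 2^{1 − 10} = 1086008 · 1/512 = 135751/64.
Numerically: E[X] ≈ 2121.1094.

E[X] = C(44,5)·2^(1−C(5,2)) = 135751/64 ≈ 2121.1094.


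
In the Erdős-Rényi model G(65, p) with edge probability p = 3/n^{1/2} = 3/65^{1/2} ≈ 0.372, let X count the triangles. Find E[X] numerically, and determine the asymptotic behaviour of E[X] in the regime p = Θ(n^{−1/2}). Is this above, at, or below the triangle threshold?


Number of potential triangles: C(65, 3) = 43680.
Each occurs with probability p³ ≈ (0.372)³ ≈ 5.15221e-02.
By linearity: E[X] = C(65, 3)·p³ ≈ 43680 · 5.15221e-02 ≈ 2250.486.
Since α = 1/2 < 1, p = c/n^{1/2} ≫ 1/n is above the triangle threshold p ~ 1/n. Asymptotically E[X] ~ (c³/6)·n^{3(1−α)} = (3³/6)·n^{1.5} → ∞; triangles are abundant w.h.p.

E[X] ≈ 2250.486; in regime p = Θ(1/n^{1/2}) E[X] diverges (above the triangle threshold p ~ 1/n).


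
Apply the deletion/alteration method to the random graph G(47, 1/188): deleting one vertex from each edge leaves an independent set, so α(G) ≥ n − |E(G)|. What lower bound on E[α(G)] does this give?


E[|E(G)|] = C(47, 2)·p = 1081 · (1/188) = 23/4.
E[α(G)] ≥ n − E[|E(G)|] = 47 − 23/4 = 165/4.
Numerically: ≈ 41.250.
(This is only a lower bound; the true E[α(G)] may be larger.)

E[α(G)] ≥ 165/4 ≈ 41.250.


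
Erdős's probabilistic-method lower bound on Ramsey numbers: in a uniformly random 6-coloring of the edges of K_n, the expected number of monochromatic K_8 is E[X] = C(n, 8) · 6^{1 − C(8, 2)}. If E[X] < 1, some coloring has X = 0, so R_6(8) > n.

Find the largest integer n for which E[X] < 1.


We need C(n, 8) · 6^{1 − 28} < 1, i.e. C(n, 8) < 6^{28 − 1} = 1023490369077469249536.
Check values of n near the boundary:
  n = 1590: C(1590, 8) = 995397314198933813310; 995397314198933813310 < 1023490369077469249536? YES
  n = 1591: C(1591, 8) = 1000427749141189953870; 1000427749141189953870 < 1023490369077469249536? YES
  n = 1592: C(1592, 8) = 1005480414540892933435; 1005480414540892933435 < 1023490369077469249536? YES
  n = 1593: C(1593, 8) = 1010555394551193970323; 1010555394551193970323 < 1023490369077469249536? YES
  n = 1594: C(1594, 8) = 1015652773590544255167; 1015652773590544255167 < 1023490369077469249536? YES
  n = 1595: C(1595, 8) = 1020772636343363633895; 1020772636343363633895 < 1023490369077469249536? YES
  n = 1596: C(1596, 8) = 1025915067760710553965; 1025915067760710553965 < 1023490369077469249536? NO
  n = 1597: C(1597, 8) = 1031080153060953275445; 1031080153060953275445 < 1023490369077469249536? NO
The largest n with C(n, 8) < 1023490369077469249536 is n = 1595 (where E[X] = 113419181815929292655/113721152119718805504 ≈ 0.9973446). Hence R_6(8) > 1595, i.e. R_6(8) ≥ 1596.

Largest n = 1595; hence R_6(8) > 1595.


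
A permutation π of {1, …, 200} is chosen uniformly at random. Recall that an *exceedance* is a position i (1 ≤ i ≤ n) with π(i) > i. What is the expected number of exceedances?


Write X = Σ_{i=1}^{200} X_i, where X_i = 1_{π(i) > i}.
For each fixed i, π(i) is uniform over {1, …, 200} (marginal of a uniform permutation), so P[π(i) > i] = (n − i)/n. Summing: Σ_{i=1}^{200} (n − i)/n = (0 + 1 + … + 199)/200 = 200(200 − 1)/(2·200) = (200 − 1)/2.
Hence E[X] = Σ_{i=1}^{200} (200 − i)/200 = 199/2 ≈ 99.500000.

E[X] = 199/2 = 99.500000.
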